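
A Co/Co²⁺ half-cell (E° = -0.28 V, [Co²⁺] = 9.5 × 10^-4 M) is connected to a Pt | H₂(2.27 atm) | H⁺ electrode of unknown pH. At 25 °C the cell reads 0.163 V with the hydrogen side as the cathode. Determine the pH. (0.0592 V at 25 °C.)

pH = 3.31

E°_cell = 0.28 V and n = 2.
log Q = n(E° − E)/0.0592 = 2×(0.28 − 0.163)/0.0592 = 3.953.
With Q = [Co²⁺]·P(H₂) / [H⁺]^2, solving for [H⁺] gives log[H⁺] = -3.309, so pH = 3.31.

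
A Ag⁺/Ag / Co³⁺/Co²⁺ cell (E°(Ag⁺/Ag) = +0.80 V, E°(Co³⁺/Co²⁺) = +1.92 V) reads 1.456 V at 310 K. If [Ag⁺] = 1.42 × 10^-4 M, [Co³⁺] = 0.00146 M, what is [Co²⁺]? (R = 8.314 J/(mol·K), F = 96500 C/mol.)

3.5 × 10^-5 M

From the Nernst equation, ln Q = nF(E° − E)/RT = 1×96500×(1.12 − 1.456)/(8.314×310) = -12.580, so Q = 3.44 × 10^-6.
With Q = [Ag⁺]·[Co²⁺]/[Co³⁺] and the known concentrations, [Co²⁺] in the numerator gives [Co²⁺] = 3.5 × 10^-5 M.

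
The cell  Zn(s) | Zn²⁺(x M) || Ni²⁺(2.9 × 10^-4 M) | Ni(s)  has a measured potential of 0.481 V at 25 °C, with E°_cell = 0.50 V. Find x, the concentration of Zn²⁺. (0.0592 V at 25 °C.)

From the Nernst equation, log Q = n(E° − E)/0.0592 = 2(0.50 − 0.481)/0.0592 = 0.642, so Q = 4.38.
With Q = [Zn²⁺]/[Ni²⁺] and the known concentrations, [Zn²⁺] in the numerator gives [Zn²⁺] = 0.0013 M.

0.0013 M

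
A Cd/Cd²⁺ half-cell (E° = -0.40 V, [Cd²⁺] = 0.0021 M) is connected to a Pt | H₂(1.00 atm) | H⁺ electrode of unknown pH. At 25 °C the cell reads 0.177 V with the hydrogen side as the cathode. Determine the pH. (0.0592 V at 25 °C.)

E°_cell = 0.40 V and n = 2.
log Q = n(E° − E)/0.0592 = 2×(0.40 − 0.177)/0.0592 = 7.534.
With Q = [Cd²⁺]·P(H₂) / [H⁺]^2, solving for [H⁺] gives log[H⁺] = -5.106, so pH = 5.11.

pH = 5.11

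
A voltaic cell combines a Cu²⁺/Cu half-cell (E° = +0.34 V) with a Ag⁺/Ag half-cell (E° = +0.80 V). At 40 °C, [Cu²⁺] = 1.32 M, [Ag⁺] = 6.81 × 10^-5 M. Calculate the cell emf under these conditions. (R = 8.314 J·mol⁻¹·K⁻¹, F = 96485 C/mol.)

The Ag⁺/Ag couple has the higher reduction potential and acts as the cathode, so E°_cell = +0.80 − (+0.34) = 0.46 V.
Balancing electrons gives n = 2; the reaction quotient is Q = [Cu²⁺]/[Ag⁺]^2 = 2.85 × 10^8.
E = E° − (RT/nF) ln Q = 0.46 − (8.314×313)/(2×96485) × (19.467) = 0.460 − 0.263 = 0.197 V.

0.197 V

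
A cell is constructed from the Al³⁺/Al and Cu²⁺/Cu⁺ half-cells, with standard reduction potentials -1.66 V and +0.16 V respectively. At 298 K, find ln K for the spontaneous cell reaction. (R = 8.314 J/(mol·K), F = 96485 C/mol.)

E°_cell = +0.16 − (-1.66) = 1.82 V, with n = 3 electrons transferred.
At equilibrium E = 0, so the Nernst equation gives ln K = nFE°/RT = (3)(96485)(1.82)/((8.314)(298)) = 212.63.

ln K = 212.6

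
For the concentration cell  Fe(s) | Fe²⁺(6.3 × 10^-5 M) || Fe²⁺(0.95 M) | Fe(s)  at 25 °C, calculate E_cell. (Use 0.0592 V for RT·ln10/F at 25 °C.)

Both half-cells are Fe²⁺/Fe, so E°_cell = 0. The concentrated side is the cathode; the cell reaction moves Fe²⁺ from high to low concentration with n = 2.
Q = [Fe²⁺]_dilute/[Fe²⁺]_conc = 6.3 × 10^-5/0.95 = 6.63 × 10^-5.
E = 0 − (0.0592/2) log Q = −(0.0592/2)(-4.178) = 0.1237 V.

0.12 V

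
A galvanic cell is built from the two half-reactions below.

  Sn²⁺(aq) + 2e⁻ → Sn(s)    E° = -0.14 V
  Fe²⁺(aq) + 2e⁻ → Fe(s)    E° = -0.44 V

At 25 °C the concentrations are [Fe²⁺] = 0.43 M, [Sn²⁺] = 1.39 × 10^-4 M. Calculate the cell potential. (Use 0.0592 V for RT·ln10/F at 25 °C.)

0.197 V

The Sn²⁺/Sn couple has the higher reduction potential and acts as the cathode, so E°_cell = -0.14 − (-0.44) = 0.30 V.
Balancing electrons gives n = 2; the reaction quotient is Q = [Fe²⁺]/[Sn²⁺] = 3090.
At 25 °C, E = E° − (0.0592/n) log Q = 0.30 − (0.0592/2)(3.490) = 0.300 − 0.103 = 0.197 V.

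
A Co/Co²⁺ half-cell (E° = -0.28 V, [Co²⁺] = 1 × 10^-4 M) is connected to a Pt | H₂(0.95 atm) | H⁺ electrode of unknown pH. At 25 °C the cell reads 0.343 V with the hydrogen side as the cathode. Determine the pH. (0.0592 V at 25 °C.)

E°_cell = 0.28 V and n = 2.
log Q = n(E° − E)/0.0592 = 2×(0.28 − 0.343)/0.0592 = -2.128.
With Q = [Co²⁺]·P(H₂) / [H⁺]^2, solving for [H⁺] gives log[H⁺] = -0.947, so pH = 0.95.

pH = 0.95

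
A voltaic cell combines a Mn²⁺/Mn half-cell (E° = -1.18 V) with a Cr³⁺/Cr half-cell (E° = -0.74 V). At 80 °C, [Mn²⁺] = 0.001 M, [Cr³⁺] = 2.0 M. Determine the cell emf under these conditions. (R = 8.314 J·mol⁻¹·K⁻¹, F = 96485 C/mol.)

The Cr³⁺/Cr couple has the higher reduction potential and acts as the cathode, so E°_cell = -0.74 − (-1.18) = 0.44 V.
Balancing electrons gives n = 6; the reaction quotient is Q = [Mn²⁺]^3/[Cr³⁺]^2 = 2.5 × 10^-10.
E = E° − (RT/nF) ln Q = 0.44 − (8.314×353)/(6×96485) × (-22.110) = 0.440 + 0.112 = 0.552 V.

0.552 V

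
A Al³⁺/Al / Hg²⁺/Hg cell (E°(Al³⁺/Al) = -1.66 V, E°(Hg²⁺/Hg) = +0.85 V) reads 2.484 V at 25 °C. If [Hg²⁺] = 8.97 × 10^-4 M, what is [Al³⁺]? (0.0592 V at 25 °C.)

5.6 × 10^-4 M

From the Nernst equation, log Q = n(E° − E)/0.0592 = 6(2.51 − 2.484)/0.0592 = 2.635, so Q = 432.
With Q = [Al³⁺]^2/[Hg²⁺]^3 and the known concentrations, [Al³⁺]^2 in the numerator gives [Al³⁺] = 5.6 × 10^-4 M.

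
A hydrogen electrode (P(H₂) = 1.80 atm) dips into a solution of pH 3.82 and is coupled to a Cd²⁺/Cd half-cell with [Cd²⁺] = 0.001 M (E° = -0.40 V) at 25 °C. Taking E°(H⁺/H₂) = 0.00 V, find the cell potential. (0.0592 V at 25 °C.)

The hydrogen couple is the cathode, so E°_cell = 0.40 V; n = 2.
[H⁺] = 10^(−3.82) = 1.5 × 10^-4 M, and Q = [Cd²⁺]·P(H₂) / [H⁺]^2 = 7.86 × 10^4.
E = E° − (0.0592/2) log Q = 0.40 − (0.0592/2)(4.895) = 0.255 V.

0.26 V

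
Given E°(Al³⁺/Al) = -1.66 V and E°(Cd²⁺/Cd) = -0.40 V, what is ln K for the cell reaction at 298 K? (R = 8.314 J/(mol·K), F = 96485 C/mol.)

E°_cell = -0.40 − (-1.66) = 1.26 V, with n = 6 electrons transferred.
At equilibrium E = 0, so the Nernst equation gives ln K = nFE°/RT = (6)(96485)(1.26)/((8.314)(298)) = 294.41.

ln K = 294.4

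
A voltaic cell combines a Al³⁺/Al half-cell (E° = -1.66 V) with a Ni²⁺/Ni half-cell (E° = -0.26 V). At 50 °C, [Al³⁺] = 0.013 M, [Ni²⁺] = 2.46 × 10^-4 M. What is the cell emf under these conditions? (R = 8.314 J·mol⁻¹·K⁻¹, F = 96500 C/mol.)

1.32 V

The Ni²⁺/Ni couple has the higher reduction potential and acts as the cathode, so E°_cell = -0.26 − (-1.66) = 1.40 V.
Balancing electrons gives n = 6; the reaction quotient is Q = [Al³⁺]^2/[Ni²⁺]^3 = 1.14 × 10^7.
E = E° − (RT/nF) ln Q = 1.40 − (8.314×323)/(6×96500) × (16.245) = 1.400 − 0.075 = 1.325 V.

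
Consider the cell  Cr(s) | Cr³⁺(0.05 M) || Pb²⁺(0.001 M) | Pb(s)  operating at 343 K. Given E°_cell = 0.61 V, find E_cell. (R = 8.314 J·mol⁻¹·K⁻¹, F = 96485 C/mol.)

Balancing electrons gives n = 6; the reaction quotient is Q = [Cr³⁺]^2/[Pb²⁺]^3 = 2.5 × 10^6.
E = E° − (RT/nF) ln Q = 0.61 − (8.314×343)/(6×96485) × (14.732) = 0.610 − 0.073 = 0.537 V.

0.537 V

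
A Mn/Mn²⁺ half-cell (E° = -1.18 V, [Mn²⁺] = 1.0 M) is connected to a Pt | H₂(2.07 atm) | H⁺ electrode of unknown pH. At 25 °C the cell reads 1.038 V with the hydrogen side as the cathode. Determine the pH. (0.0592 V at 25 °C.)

E°_cell = 1.18 V and n = 2.
log Q = n(E° − E)/0.0592 = 2×(1.18 − 1.038)/0.0592 = 4.797.
With Q = [Mn²⁺]·P(H₂) / [H⁺]^2, solving for [H⁺] gives log[H⁺] = -2.241, so pH = 2.24.

pH = 2.24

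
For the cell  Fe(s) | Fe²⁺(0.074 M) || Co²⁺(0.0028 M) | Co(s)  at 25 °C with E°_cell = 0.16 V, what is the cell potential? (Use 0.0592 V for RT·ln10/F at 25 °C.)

0.118 V

Balancing electrons gives n = 2; the reaction quotient is Q = [Fe²⁺]/[Co²⁺] = 26.4.
At 25 °C, E = E° − (0.0592/n) log Q = 0.16 − (0.0592/2)(1.422) = 0.160 − 0.042 = 0.118 V.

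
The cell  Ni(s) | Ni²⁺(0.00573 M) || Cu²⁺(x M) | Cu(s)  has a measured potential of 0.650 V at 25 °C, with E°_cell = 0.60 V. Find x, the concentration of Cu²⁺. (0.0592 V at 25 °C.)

From the Nernst equation, log Q = n(E° − E)/0.0592 = 2(0.60 − 0.650)/0.0592 = -1.689, so Q = 0.0205.
With Q = [Ni²⁺]/[Cu²⁺] and the known concentrations, [Cu²⁺] in the denominator gives [Cu²⁺] = 0.28 M.

0.28 M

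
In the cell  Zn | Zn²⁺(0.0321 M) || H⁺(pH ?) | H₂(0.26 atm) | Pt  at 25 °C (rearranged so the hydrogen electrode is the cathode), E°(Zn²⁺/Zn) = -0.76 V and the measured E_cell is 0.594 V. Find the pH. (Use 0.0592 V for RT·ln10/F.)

pH = 3.84

E°_cell = 0.76 V and n = 2.
log Q = n(E° − E)/0.0592 = 2×(0.76 − 0.594)/0.0592 = 5.608.
With Q = [Zn²⁺]·P(H₂) / [H⁺]^2, solving for [H⁺] gives log[H⁺] = -3.843, so pH = 3.84.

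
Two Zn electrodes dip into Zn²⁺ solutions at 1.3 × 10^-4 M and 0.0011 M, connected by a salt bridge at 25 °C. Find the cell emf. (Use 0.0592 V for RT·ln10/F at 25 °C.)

Both half-cells are Zn²⁺/Zn, so E°_cell = 0. The concentrated side is the cathode; the cell reaction moves Zn²⁺ from high to low concentration with n = 2.
Q = [Zn²⁺]_dilute/[Zn²⁺]_conc = 1.3 × 10^-4/0.0011 = 0.118.
E = 0 − (0.0592/2) log Q = −(0.0592/2)(-0.927) = 0.0274 V.

0.027 V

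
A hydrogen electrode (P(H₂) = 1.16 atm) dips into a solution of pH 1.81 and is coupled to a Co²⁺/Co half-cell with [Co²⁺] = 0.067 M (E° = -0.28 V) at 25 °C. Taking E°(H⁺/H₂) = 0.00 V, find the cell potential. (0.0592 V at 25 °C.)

0.21 V

The hydrogen couple is the cathode, so E°_cell = 0.28 V; n = 2.
[H⁺] = 10^(−1.81) = 0.015 M, and Q = [Co²⁺]·P(H₂) / [H⁺]^2 = 324.
E = E° − (0.0592/2) log Q = 0.28 − (0.0592/2)(2.511) = 0.206 V.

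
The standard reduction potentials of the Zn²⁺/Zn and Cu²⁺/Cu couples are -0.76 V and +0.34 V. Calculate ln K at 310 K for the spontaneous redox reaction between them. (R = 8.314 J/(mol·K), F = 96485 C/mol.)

ln K = 82.4

E°_cell = +0.34 − (-0.76) = 1.10 V, with n = 2 electrons transferred.
At equilibrium E = 0, so the Nernst equation gives ln K = nFE°/RT = (2)(96485)(1.10)/((8.314)(310)) = 82.36.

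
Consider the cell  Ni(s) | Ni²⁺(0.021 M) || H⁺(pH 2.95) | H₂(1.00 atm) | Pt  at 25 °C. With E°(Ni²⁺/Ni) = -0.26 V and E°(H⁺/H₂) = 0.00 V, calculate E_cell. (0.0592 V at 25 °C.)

0.14 V

The hydrogen couple is the cathode, so E°_cell = 0.26 V; n = 2.
[H⁺] = 10^(−2.95) = 0.0011 M, and Q = [Ni²⁺]·P(H₂) / [H⁺]^2 = 1.67 × 10^4.
E = E° − (0.0592/2) log Q = 0.26 − (0.0592/2)(4.222) = 0.135 V.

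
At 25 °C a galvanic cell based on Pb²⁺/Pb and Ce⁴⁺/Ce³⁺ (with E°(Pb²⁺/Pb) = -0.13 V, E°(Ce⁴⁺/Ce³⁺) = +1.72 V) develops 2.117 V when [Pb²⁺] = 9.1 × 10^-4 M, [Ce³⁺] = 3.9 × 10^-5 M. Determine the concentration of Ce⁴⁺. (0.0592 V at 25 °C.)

0.038 M

From the Nernst equation, log Q = n(E° − E)/0.0592 = 2(1.85 − 2.117)/0.0592 = -9.020, so Q = 9.54 × 10^-10.
With Q = [Pb²⁺]·[Ce³⁺]^2/[Ce⁴⁺]^2 and the known concentrations, [Ce⁴⁺]^2 in the denominator gives [Ce⁴⁺] = 0.038 M.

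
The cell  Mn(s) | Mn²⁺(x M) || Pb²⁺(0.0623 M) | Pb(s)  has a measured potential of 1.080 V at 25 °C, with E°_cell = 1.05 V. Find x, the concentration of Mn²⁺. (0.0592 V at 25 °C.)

From the Nernst equation, log Q = n(E° − E)/0.0592 = 2(1.05 − 1.080)/0.0592 = -1.014, so Q = 0.0969.
With Q = [Mn²⁺]/[Pb²⁺] and the known concentrations, [Mn²⁺] in the numerator gives [Mn²⁺] = 0.006 M.

0.006 M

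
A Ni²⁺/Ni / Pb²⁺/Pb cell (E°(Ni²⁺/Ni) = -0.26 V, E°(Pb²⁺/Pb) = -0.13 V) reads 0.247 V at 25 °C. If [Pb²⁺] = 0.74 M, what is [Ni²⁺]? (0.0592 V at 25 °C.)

8.3 × 10^-5 M

From the Nernst equation, log Q = n(E° − E)/0.0592 = 2(0.13 − 0.247)/0.0592 = -3.953, so Q = 1.12 × 10^-4.
With Q = [Ni²⁺]/[Pb²⁺] and the known concentrations, [Ni²⁺] in the numerator gives [Ni²⁺] = 8.3 × 10^-5 M.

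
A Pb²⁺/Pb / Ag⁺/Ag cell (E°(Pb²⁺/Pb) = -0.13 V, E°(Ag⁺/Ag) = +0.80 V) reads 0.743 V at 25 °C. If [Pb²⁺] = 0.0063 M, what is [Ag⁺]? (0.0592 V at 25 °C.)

From the Nernst equation, log Q = n(E° − E)/0.0592 = 2(0.93 − 0.743)/0.0592 = 6.318, so Q = 2.08 × 10^6.
With Q = [Pb²⁺]/[Ag⁺]^2 and the known concentrations, [Ag⁺]^2 in the denominator gives [Ag⁺] = 5.5 × 10^-5 M.

5.5 × 10^-5 M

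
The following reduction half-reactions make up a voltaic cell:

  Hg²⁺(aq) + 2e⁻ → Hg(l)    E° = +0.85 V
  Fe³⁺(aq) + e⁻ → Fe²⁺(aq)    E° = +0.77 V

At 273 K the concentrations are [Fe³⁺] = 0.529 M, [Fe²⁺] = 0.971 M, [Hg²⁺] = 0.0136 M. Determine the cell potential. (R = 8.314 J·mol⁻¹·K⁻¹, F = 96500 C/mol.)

The Hg²⁺/Hg couple has the higher reduction potential and acts as the cathode, so E°_cell = +0.85 − (+0.77) = 0.08 V.
Balancing electrons gives n = 2; the reaction quotient is Q = [Fe³⁺]^2/([Fe²⁺]^2·[Hg²⁺]) = 21.8.
E = E° − (RT/nF) ln Q = 0.08 − (8.314×273)/(2×96500) × (3.083) = 0.080 − 0.036 = 0.044 V.

0.044 V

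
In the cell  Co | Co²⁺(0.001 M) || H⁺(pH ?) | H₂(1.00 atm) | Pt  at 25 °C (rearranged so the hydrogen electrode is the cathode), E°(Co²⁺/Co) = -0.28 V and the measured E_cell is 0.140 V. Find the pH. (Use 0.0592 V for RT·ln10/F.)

E°_cell = 0.28 V and n = 2.
log Q = n(E° − E)/0.0592 = 2×(0.28 − 0.140)/0.0592 = 4.730.
With Q = [Co²⁺]·P(H₂) / [H⁺]^2, solving for [H⁺] gives log[H⁺] = -3.865, so pH = 3.86.

pH = 3.86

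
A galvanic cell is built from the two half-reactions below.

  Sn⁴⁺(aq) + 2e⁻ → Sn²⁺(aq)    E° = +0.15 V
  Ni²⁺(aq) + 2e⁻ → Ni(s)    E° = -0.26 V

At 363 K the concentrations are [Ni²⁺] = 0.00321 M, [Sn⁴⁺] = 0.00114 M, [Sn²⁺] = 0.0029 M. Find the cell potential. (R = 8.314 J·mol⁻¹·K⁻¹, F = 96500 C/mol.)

0.485 V

The Sn⁴⁺/Sn²⁺ couple has the higher reduction potential and acts as the cathode, so E°_cell = +0.15 − (-0.26) = 0.41 V.
Balancing electrons gives n = 2; the reaction quotient is Q = [Ni²⁺]·[Sn²⁺]/[Sn⁴⁺] = 0.00817.
E = E° − (RT/nF) ln Q = 0.41 − (8.314×363)/(2×96500) × (-4.808) = 0.410 + 0.075 = 0.485 V.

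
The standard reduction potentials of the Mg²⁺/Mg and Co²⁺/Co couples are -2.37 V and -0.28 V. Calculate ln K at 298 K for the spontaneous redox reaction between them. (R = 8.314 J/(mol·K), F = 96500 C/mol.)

ln K = 162.8

E°_cell = -0.28 − (-2.37) = 2.09 V, with n = 2 electrons transferred.
At equilibrium E = 0, so the Nernst equation gives ln K = nFE°/RT = (2)(96500)(2.09)/((8.314)(298)) = 162.81.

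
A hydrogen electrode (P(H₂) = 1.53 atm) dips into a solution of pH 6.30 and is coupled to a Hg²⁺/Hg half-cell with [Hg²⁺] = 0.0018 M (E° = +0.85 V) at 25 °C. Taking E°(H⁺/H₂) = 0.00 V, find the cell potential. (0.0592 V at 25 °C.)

1.15 V

The Hg²⁺/Hg couple is the cathode, so E°_cell = 0.85 V; n = 2.
[H⁺] = 10^(−6.30) = 5 × 10^-7 M, and Q = [H⁺]^2 / ([Hg²⁺]·P(H₂)) = 9.12 × 10^-11.
E = E° − (0.0592/2) log Q = 0.85 − (0.0592/2)(-10.040) = 1.147 V.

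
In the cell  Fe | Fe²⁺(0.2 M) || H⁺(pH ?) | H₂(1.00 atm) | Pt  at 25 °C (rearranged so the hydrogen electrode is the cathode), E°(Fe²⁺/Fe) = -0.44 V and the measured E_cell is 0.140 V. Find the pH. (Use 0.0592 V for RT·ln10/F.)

E°_cell = 0.44 V and n = 2.
log Q = n(E° − E)/0.0592 = 2×(0.44 − 0.140)/0.0592 = 10.135.
With Q = [Fe²⁺]·P(H₂) / [H⁺]^2, solving for [H⁺] gives log[H⁺] = -5.417, so pH = 5.42.

pH = 5.42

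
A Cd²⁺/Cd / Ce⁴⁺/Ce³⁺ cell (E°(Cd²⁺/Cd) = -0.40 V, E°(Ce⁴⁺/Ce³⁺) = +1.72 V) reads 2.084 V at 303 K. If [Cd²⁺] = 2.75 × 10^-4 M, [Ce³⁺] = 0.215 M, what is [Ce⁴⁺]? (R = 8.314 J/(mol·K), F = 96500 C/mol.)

From the Nernst equation, ln Q = nF(E° − E)/RT = 2×96500×(2.12 − 2.084)/(8.314×303) = 2.758, so Q = 15.8.
With Q = [Cd²⁺]·[Ce³⁺]^2/[Ce⁴⁺]^2 and the known concentrations, [Ce⁴⁺]^2 in the denominator gives [Ce⁴⁺] = 9 × 10^-4 M.

9 × 10^-4 M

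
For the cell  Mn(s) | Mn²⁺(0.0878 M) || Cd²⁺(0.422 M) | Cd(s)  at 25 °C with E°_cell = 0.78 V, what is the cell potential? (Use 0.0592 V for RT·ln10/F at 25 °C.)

Balancing electrons gives n = 2; the reaction quotient is Q = [Mn²⁺]/[Cd²⁺] = 0.208.
At 25 °C, E = E° − (0.0592/n) log Q = 0.78 − (0.0592/2)(-0.682) = 0.780 + 0.020 = 0.800 V.

0.800 V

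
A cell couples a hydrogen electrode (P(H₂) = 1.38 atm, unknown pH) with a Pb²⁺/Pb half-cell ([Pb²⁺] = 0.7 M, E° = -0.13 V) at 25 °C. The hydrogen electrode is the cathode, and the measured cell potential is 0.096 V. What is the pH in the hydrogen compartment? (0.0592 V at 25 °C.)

E°_cell = 0.13 V and n = 2.
log Q = n(E° − E)/0.0592 = 2×(0.13 − 0.096)/0.0592 = 1.149.
With Q = [Pb²⁺]·P(H₂) / [H⁺]^2, solving for [H⁺] gives log[H⁺] = -0.582, so pH = 0.58.

pH = 0.58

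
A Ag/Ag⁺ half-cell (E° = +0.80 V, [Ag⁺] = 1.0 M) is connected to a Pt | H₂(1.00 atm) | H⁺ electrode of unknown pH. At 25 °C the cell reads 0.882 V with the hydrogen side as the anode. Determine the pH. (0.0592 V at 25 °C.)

E°_cell = 0.80 V and n = 2.
log Q = n(E° − E)/0.0592 = 2×(0.80 − 0.882)/0.0592 = -2.770.
With Q = [H⁺]^2 / ([Ag⁺]^2·P(H₂)), solving for [H⁺] gives log[H⁺] = -1.385, so pH = 1.39.

pH = 1.39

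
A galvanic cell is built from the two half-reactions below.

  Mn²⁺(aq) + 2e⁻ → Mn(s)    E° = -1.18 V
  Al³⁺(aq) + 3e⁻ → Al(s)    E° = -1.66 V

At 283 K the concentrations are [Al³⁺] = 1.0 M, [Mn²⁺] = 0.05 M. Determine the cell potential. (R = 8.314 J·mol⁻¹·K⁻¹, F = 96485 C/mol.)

The Mn²⁺/Mn couple has the higher reduction potential and acts as the cathode, so E°_cell = -1.18 − (-1.66) = 0.48 V.
Balancing electrons gives n = 6; the reaction quotient is Q = [Al³⁺]^2/[Mn²⁺]^3 = 8000.
E = E° − (RT/nF) ln Q = 0.48 − (8.314×283)/(6×96485) × (8.987) = 0.480 − 0.037 = 0.443 V.

0.443 V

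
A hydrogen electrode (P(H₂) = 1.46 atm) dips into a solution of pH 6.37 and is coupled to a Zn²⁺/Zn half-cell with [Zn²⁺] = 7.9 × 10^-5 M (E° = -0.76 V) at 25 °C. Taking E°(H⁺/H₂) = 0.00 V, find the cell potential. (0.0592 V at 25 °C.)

0.50 V

The hydrogen couple is the cathode, so E°_cell = 0.76 V; n = 2.
[H⁺] = 10^(−6.37) = 4.3 × 10^-7 M, and Q = [Zn²⁺]·P(H₂) / [H⁺]^2 = 6.34 × 10^8.
E = E° − (0.0592/2) log Q = 0.76 − (0.0592/2)(8.802) = 0.499 V.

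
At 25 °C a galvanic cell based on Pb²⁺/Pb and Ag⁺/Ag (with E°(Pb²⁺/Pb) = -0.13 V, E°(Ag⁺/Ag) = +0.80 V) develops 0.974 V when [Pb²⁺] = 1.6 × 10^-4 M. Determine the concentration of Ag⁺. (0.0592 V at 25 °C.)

0.07 M

From the Nernst equation, log Q = n(E° − E)/0.0592 = 2(0.93 − 0.974)/0.0592 = -1.486, so Q = 0.0326.
With Q = [Pb²⁺]/[Ag⁺]^2 and the known concentrations, [Ag⁺]^2 in the denominator gives [Ag⁺] = 0.07 M.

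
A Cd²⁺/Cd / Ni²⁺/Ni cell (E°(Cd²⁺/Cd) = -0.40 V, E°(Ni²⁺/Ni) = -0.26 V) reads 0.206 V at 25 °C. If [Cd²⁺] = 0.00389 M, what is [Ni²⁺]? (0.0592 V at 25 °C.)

From the Nernst equation, log Q = n(E° − E)/0.0592 = 2(0.14 − 0.206)/0.0592 = -2.230, so Q = 0.00589.
With Q = [Cd²⁺]/[Ni²⁺] and the known concentrations, [Ni²⁺] in the denominator gives [Ni²⁺] = 0.66 M.

0.66 M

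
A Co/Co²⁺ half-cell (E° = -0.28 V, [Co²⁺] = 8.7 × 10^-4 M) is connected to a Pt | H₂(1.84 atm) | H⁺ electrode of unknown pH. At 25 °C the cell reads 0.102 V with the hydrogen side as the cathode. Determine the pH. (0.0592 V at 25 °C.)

pH = 4.40

E°_cell = 0.28 V and n = 2.
log Q = n(E° − E)/0.0592 = 2×(0.28 − 0.102)/0.0592 = 6.014.
With Q = [Co²⁺]·P(H₂) / [H⁺]^2, solving for [H⁺] gives log[H⁺] = -4.405, so pH = 4.40.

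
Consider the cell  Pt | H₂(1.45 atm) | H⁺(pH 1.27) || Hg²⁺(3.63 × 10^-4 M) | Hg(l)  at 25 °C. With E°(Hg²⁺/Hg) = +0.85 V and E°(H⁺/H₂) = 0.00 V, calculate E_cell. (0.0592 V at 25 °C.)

0.83 V

The Hg²⁺/Hg couple is the cathode, so E°_cell = 0.85 V; n = 2.
[H⁺] = 10^(−1.27) = 0.054 M, and Q = [H⁺]^2 / ([Hg²⁺]·P(H₂)) = 5.48.
E = E° − (0.0592/2) log Q = 0.85 − (0.0592/2)(0.739) = 0.828 V.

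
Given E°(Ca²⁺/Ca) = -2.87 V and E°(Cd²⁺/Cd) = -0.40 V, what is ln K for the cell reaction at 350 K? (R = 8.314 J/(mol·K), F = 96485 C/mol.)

ln K = 163.8

E°_cell = -0.40 − (-2.87) = 2.47 V, with n = 2 electrons transferred.
At equilibrium E = 0, so the Nernst equation gives ln K = nFE°/RT = (2)(96485)(2.47)/((8.314)(350)) = 163.80.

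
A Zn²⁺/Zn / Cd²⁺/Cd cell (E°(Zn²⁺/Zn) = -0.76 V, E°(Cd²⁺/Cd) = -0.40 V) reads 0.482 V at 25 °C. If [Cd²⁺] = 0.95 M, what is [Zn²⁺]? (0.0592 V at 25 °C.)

7.2 × 10^-5 M

From the Nernst equation, log Q = n(E° − E)/0.0592 = 2(0.36 − 0.482)/0.0592 = -4.122, so Q = 7.56 × 10^-5.
With Q = [Zn²⁺]/[Cd²⁺] and the known concentrations, [Zn²⁺] in the numerator gives [Zn²⁺] = 7.2 × 10^-5 M.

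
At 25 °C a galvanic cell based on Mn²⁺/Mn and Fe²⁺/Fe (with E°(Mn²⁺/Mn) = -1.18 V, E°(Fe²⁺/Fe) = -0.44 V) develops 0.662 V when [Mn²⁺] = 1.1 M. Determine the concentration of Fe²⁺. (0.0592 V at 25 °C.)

From the Nernst equation, log Q = n(E° − E)/0.0592 = 2(0.74 − 0.662)/0.0592 = 2.635, so Q = 432.
With Q = [Mn²⁺]/[Fe²⁺] and the known concentrations, [Fe²⁺] in the denominator gives [Fe²⁺] = 0.0025 M.

0.0025 M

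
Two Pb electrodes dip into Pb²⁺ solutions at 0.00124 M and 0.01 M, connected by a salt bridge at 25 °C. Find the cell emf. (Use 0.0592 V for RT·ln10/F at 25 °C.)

0.027 V

Both half-cells are Pb²⁺/Pb, so E°_cell = 0. The concentrated side is the cathode; the cell reaction moves Pb²⁺ from high to low concentration with n = 2.
Q = [Pb²⁺]_dilute/[Pb²⁺]_conc = 0.00124/0.01 = 0.124.
E = 0 − (0.0592/2) log Q = −(0.0592/2)(-0.907) = 0.0268 V.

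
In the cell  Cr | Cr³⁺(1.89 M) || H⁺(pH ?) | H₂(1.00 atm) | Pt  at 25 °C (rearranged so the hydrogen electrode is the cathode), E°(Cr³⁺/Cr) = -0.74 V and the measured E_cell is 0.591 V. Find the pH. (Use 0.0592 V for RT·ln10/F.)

pH = 2.42

E°_cell = 0.74 V and n = 6.
log Q = n(E° − E)/0.0592 = 6×(0.74 − 0.591)/0.0592 = 15.101.
With Q = [Cr³⁺]^2·P(H₂)^3 / [H⁺]^6, solving for [H⁺] gives log[H⁺] = -2.425, so pH = 2.42.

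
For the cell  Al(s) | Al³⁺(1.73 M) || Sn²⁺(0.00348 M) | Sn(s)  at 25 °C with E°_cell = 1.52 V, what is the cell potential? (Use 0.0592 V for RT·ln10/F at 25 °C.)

Balancing electrons gives n = 6; the reaction quotient is Q = [Al³⁺]^2/[Sn²⁺]^3 = 7.1 × 10^7.
At 25 °C, E = E° − (0.0592/n) log Q = 1.52 − (0.0592/6)(7.851) = 1.520 − 0.077 = 1.443 V.

1.44 V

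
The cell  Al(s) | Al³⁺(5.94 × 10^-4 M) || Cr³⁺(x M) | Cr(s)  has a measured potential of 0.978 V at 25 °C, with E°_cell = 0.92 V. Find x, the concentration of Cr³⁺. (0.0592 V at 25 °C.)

0.52 M

From the Nernst equation, log Q = n(E° − E)/0.0592 = 3(0.92 − 0.978)/0.0592 = -2.939, so Q = 0.00115.
With Q = [Al³⁺]/[Cr³⁺] and the known concentrations, [Cr³⁺] in the denominator gives [Cr³⁺] = 0.52 M.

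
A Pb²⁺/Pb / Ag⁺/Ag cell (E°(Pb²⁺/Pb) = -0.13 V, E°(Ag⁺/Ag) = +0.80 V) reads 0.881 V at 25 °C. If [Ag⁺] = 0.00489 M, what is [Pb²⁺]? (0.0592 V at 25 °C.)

0.0011 M

From the Nernst equation, log Q = n(E° − E)/0.0592 = 2(0.93 − 0.881)/0.0592 = 1.655, so Q = 45.2.
With Q = [Pb²⁺]/[Ag⁺]^2 and the known concentrations, [Pb²⁺] in the numerator gives [Pb²⁺] = 0.0011 M.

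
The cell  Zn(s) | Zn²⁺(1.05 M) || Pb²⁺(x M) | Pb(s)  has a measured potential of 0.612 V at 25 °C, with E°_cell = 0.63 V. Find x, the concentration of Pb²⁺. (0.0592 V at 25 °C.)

From the Nernst equation, log Q = n(E° − E)/0.0592 = 2(0.63 − 0.612)/0.0592 = 0.608, so Q = 4.06.
With Q = [Zn²⁺]/[Pb²⁺] and the known concentrations, [Pb²⁺] in the denominator gives [Pb²⁺] = 0.26 M.

0.26 M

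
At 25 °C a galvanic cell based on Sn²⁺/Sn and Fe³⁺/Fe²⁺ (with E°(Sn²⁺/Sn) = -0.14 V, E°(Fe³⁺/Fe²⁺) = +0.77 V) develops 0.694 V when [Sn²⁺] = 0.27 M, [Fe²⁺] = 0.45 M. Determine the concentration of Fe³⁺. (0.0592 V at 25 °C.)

5.3 × 10^-5 M

From the Nernst equation, log Q = n(E° − E)/0.0592 = 2(0.91 − 0.694)/0.0592 = 7.297, so Q = 1.98 × 10^7.
With Q = [Sn²⁺]·[Fe²⁺]^2/[Fe³⁺]^2 and the known concentrations, [Fe³⁺]^2 in the denominator gives [Fe³⁺] = 5.3 × 10^-5 M.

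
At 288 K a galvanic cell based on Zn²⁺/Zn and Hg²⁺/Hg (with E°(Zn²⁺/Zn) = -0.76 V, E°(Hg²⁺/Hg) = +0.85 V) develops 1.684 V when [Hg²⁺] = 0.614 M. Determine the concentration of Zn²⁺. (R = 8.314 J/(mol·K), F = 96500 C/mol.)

From the Nernst equation, ln Q = nF(E° − E)/RT = 2×96500×(1.61 − 1.684)/(8.314×288) = -5.965, so Q = 0.00257.
With Q = [Zn²⁺]/[Hg²⁺] and the known concentrations, [Zn²⁺] in the numerator gives [Zn²⁺] = 0.0016 M.

0.0016 M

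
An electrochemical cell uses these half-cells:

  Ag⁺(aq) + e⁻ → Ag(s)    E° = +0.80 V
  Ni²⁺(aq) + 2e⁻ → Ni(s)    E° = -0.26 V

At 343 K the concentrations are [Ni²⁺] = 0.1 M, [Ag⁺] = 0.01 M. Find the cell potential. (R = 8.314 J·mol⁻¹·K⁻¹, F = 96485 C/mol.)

The Ag⁺/Ag couple has the higher reduction potential and acts as the cathode, so E°_cell = +0.80 − (-0.26) = 1.06 V.
Balancing electrons gives n = 2; the reaction quotient is Q = [Ni²⁺]/[Ag⁺]^2 = 1000.
E = E° − (RT/nF) ln Q = 1.06 − (8.314×343)/(2×96485) × (6.908) = 1.060 − 0.102 = 0.958 V.

0.958 V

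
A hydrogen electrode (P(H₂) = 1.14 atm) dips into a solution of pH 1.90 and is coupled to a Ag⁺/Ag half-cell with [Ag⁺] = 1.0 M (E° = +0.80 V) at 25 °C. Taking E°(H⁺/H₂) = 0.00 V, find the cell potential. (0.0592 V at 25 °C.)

0.91 V

The Ag⁺/Ag couple is the cathode, so E°_cell = 0.80 V; n = 2.
[H⁺] = 10^(−1.90) = 0.013 M, and Q = [H⁺]^2 / ([Ag⁺]^2·P(H₂)) = 1.39 × 10^-4.
E = E° − (0.0592/2) log Q = 0.80 − (0.0592/2)(-3.857) = 0.914 V.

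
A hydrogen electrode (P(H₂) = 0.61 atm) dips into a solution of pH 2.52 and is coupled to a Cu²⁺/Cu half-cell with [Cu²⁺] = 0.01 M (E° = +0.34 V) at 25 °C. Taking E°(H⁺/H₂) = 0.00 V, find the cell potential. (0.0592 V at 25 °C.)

0.42 V

The Cu²⁺/Cu couple is the cathode, so E°_cell = 0.34 V; n = 2.
[H⁺] = 10^(−2.52) = 0.0030 M, and Q = [H⁺]^2 / ([Cu²⁺]·P(H₂)) = 0.00150.
E = E° − (0.0592/2) log Q = 0.34 − (0.0592/2)(-2.825) = 0.424 V.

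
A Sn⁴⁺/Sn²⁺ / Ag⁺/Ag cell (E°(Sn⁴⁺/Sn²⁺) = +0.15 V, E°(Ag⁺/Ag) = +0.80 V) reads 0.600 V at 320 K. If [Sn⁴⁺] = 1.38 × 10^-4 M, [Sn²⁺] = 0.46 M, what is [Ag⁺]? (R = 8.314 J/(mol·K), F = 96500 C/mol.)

From the Nernst equation, ln Q = nF(E° − E)/RT = 2×96500×(0.65 − 0.600)/(8.314×320) = 3.627, so Q = 37.6.
With Q = [Sn⁴⁺]/([Sn²⁺]·[Ag⁺]^2) and the known concentrations, [Ag⁺]^2 in the denominator gives [Ag⁺] = 0.0028 M.

0.0028 M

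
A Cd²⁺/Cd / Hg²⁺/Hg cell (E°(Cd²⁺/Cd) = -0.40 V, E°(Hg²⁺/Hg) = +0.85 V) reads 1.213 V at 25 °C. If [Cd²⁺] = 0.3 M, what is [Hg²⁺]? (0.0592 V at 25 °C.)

0.017 M

From the Nernst equation, log Q = n(E° − E)/0.0592 = 2(1.25 − 1.213)/0.0592 = 1.250, so Q = 17.8.
With Q = [Cd²⁺]/[Hg²⁺] and the known concentrations, [Hg²⁺] in the denominator gives [Hg²⁺] = 0.017 M.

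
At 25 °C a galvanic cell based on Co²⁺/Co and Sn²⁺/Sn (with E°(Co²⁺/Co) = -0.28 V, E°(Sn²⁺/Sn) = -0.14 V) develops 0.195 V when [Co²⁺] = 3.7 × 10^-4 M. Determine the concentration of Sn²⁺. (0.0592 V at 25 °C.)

0.027 M

From the Nernst equation, log Q = n(E° − E)/0.0592 = 2(0.14 − 0.195)/0.0592 = -1.858, so Q = 0.0139.
With Q = [Co²⁺]/[Sn²⁺] and the known concentrations, [Sn²⁺] in the denominator gives [Sn²⁺] = 0.027 M.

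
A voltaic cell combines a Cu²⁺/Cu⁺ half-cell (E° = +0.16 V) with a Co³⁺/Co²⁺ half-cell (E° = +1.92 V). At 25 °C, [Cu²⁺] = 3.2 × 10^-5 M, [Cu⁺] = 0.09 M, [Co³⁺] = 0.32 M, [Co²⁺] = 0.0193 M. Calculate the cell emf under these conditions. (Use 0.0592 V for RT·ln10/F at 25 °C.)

2.04 V

The Co³⁺/Co²⁺ couple has the higher reduction potential and acts as the cathode, so E°_cell = +1.92 − (+0.16) = 1.76 V.
Balancing electrons gives n = 1; the reaction quotient is Q = [Cu²⁺]·[Co²⁺]/([Cu⁺]·[Co³⁺]) = 2.14 × 10^-5.
At 25 °C, E = E° − (0.0592/n) log Q = 1.76 − (0.0592/1)(-4.669) = 1.760 + 0.276 = 2.036 V.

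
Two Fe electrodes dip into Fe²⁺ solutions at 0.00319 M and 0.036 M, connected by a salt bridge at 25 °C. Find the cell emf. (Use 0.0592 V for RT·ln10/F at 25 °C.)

0.031 V

Both half-cells are Fe²⁺/Fe, so E°_cell = 0. The concentrated side is the cathode; the cell reaction moves Fe²⁺ from high to low concentration with n = 2.
Q = [Fe²⁺]_dilute/[Fe²⁺]_conc = 0.00319/0.036 = 0.0886.
E = 0 − (0.0592/2) log Q = −(0.0592/2)(-1.053) = 0.0312 V.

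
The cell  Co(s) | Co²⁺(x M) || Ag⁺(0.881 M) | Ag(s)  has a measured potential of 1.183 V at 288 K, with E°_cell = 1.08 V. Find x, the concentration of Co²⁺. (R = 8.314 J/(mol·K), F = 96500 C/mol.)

From the Nernst equation, ln Q = nF(E° − E)/RT = 2×96500×(1.08 − 1.183)/(8.314×288) = -8.302, so Q = 2.48 × 10^-4.
With Q = [Co²⁺]/[Ag⁺]^2 and the known concentrations, [Co²⁺] in the numerator gives [Co²⁺] = 1.9 × 10^-4 M.

1.9 × 10^-4 M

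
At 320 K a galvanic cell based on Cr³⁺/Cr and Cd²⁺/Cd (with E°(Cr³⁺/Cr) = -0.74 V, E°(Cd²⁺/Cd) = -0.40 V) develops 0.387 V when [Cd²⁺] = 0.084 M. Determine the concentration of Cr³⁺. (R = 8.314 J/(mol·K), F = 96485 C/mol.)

1.5 × 10^-4 M

From the Nernst equation, ln Q = nF(E° − E)/RT = 6×96485×(0.34 − 0.387)/(8.314×320) = -10.227, so Q = 3.62 × 10^-5.
With Q = [Cr³⁺]^2/[Cd²⁺]^3 and the known concentrations, [Cr³⁺]^2 in the numerator gives [Cr³⁺] = 1.5 × 10^-4 M.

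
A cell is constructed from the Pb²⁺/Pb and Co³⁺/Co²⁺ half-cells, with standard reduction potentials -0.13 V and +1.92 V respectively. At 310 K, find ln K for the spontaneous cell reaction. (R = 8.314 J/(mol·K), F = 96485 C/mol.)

E°_cell = +1.92 − (-0.13) = 2.05 V, with n = 2 electrons transferred.
At equilibrium E = 0, so the Nernst equation gives ln K = nFE°/RT = (2)(96485)(2.05)/((8.314)(310)) = 153.49.

ln K = 153.5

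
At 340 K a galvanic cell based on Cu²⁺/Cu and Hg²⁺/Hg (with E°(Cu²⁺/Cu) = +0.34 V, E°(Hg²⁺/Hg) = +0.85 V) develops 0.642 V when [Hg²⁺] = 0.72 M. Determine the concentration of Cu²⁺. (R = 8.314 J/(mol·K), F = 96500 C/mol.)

From the Nernst equation, ln Q = nF(E° − E)/RT = 2×96500×(0.51 − 0.642)/(8.314×340) = -9.012, so Q = 1.22 × 10^-4.
With Q = [Cu²⁺]/[Hg²⁺] and the known concentrations, [Cu²⁺] in the numerator gives [Cu²⁺] = 8.8 × 10^-5 M.

8.8 × 10^-5 M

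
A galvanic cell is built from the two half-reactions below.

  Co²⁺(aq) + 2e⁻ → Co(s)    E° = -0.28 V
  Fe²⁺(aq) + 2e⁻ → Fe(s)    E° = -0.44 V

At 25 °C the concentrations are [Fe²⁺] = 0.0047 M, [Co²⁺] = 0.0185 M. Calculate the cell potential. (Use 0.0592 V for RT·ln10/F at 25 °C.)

0.178 V

The Co²⁺/Co couple has the higher reduction potential and acts as the cathode, so E°_cell = -0.28 − (-0.44) = 0.16 V.
Balancing electrons gives n = 2; the reaction quotient is Q = [Fe²⁺]/[Co²⁺] = 0.254.
At 25 °C, E = E° − (0.0592/n) log Q = 0.16 − (0.0592/2)(-0.595) = 0.160 + 0.018 = 0.178 V.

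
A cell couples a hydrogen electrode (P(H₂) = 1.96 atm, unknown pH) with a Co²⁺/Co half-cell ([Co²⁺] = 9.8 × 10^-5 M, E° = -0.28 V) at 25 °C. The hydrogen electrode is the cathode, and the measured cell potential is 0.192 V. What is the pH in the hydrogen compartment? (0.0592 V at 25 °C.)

E°_cell = 0.28 V and n = 2.
log Q = n(E° − E)/0.0592 = 2×(0.28 − 0.192)/0.0592 = 2.973.
With Q = [Co²⁺]·P(H₂) / [H⁺]^2, solving for [H⁺] gives log[H⁺] = -3.345, so pH = 3.34.

pH = 3.34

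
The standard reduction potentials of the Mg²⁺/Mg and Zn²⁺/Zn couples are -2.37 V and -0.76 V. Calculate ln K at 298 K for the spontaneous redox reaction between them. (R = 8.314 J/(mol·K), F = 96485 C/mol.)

ln K = 125.4

E°_cell = -0.76 − (-2.37) = 1.61 V, with n = 2 electrons transferred.
At equilibrium E = 0, so the Nernst equation gives ln K = nFE°/RT = (2)(96485)(1.61)/((8.314)(298)) = 125.40.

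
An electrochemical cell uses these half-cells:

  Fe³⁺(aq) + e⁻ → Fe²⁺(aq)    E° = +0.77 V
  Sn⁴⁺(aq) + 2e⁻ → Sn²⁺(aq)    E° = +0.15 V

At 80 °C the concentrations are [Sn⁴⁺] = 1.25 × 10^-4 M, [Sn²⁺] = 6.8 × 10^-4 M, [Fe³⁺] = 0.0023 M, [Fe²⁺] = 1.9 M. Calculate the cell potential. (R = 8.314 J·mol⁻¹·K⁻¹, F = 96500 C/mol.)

0.441 V

The Fe³⁺/Fe²⁺ couple has the higher reduction potential and acts as the cathode, so E°_cell = +0.77 − (+0.15) = 0.62 V.
Balancing electrons gives n = 2; the reaction quotient is Q = [Sn⁴⁺]·[Fe²⁺]^2/([Sn²⁺]·[Fe³⁺]^2) = 1.25 × 10^5.
E = E° − (RT/nF) ln Q = 0.62 − (8.314×353)/(2×96500) × (11.740) = 0.620 − 0.179 = 0.441 V.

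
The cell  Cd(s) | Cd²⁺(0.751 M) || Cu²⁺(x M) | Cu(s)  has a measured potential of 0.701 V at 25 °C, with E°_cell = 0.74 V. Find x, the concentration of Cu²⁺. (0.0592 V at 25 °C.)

0.036 M

From the Nernst equation, log Q = n(E° − E)/0.0592 = 2(0.74 − 0.701)/0.0592 = 1.318, so Q = 20.8.
With Q = [Cd²⁺]/[Cu²⁺] and the known concentrations, [Cu²⁺] in the denominator gives [Cu²⁺] = 0.036 M.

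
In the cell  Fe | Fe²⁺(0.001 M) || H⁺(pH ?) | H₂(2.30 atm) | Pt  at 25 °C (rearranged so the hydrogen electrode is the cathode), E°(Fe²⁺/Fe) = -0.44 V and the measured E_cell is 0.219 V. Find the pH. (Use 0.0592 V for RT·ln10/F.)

pH = 5.05

E°_cell = 0.44 V and n = 2.
log Q = n(E° − E)/0.0592 = 2×(0.44 − 0.219)/0.0592 = 7.466.
With Q = [Fe²⁺]·P(H₂) / [H⁺]^2, solving for [H⁺] gives log[H⁺] = -5.052, so pH = 5.05.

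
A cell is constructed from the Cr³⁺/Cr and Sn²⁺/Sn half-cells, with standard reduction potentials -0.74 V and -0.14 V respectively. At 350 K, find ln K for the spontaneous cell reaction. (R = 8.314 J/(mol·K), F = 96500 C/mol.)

ln K = 119.4

E°_cell = -0.14 − (-0.74) = 0.60 V, with n = 6 electrons transferred.
At equilibrium E = 0, so the Nernst equation gives ln K = nFE°/RT = (6)(96500)(0.60)/((8.314)(350)) = 119.39.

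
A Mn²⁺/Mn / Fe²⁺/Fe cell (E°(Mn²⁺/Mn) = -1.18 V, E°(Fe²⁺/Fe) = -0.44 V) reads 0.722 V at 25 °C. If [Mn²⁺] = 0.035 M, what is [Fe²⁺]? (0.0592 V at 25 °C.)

From the Nernst equation, log Q = n(E° − E)/0.0592 = 2(0.74 − 0.722)/0.0592 = 0.608, so Q = 4.06.
With Q = [Mn²⁺]/[Fe²⁺] and the known concentrations, [Fe²⁺] in the denominator gives [Fe²⁺] = 0.0086 M.

0.0086 M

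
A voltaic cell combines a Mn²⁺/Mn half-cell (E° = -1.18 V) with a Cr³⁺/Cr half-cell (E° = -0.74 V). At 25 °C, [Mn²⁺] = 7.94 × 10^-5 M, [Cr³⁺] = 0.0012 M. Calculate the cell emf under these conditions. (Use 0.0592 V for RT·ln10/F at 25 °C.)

The Cr³⁺/Cr couple has the higher reduction potential and acts as the cathode, so E°_cell = -0.74 − (-1.18) = 0.44 V.
Balancing electrons gives n = 6; the reaction quotient is Q = [Mn²⁺]^3/[Cr³⁺]^2 = 3.48 × 10^-7.
At 25 °C, E = E° − (0.0592/n) log Q = 0.44 − (0.0592/6)(-6.459) = 0.440 + 0.064 = 0.504 V.

0.504 V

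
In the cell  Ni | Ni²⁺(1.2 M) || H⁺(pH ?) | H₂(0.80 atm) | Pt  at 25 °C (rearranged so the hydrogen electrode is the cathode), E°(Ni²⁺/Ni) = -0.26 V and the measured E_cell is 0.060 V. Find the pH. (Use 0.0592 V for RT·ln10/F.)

E°_cell = 0.26 V and n = 2.
log Q = n(E° − E)/0.0592 = 2×(0.26 − 0.060)/0.0592 = 6.757.
With Q = [Ni²⁺]·P(H₂) / [H⁺]^2, solving for [H⁺] gives log[H⁺] = -3.387, so pH = 3.39.

pH = 3.39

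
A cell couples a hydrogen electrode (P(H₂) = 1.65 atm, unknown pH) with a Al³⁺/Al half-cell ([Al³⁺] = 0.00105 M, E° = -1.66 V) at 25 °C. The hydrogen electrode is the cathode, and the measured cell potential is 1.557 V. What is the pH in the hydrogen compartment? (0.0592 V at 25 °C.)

E°_cell = 1.66 V and n = 6.
log Q = n(E° − E)/0.0592 = 6×(1.66 − 1.557)/0.0592 = 10.439.
With Q = [Al³⁺]^2·P(H₂)^3 / [H⁺]^6, solving for [H⁺] gives log[H⁺] = -2.624, so pH = 2.62.

pH = 2.62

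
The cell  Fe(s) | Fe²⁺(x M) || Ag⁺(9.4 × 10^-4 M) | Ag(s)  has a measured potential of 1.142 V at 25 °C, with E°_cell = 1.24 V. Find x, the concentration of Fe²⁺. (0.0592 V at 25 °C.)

0.0018 M

From the Nernst equation, log Q = n(E° − E)/0.0592 = 2(1.24 − 1.142)/0.0592 = 3.311, so Q = 2050.
With Q = [Fe²⁺]/[Ag⁺]^2 and the known concentrations, [Fe²⁺] in the numerator gives [Fe²⁺] = 0.0018 M.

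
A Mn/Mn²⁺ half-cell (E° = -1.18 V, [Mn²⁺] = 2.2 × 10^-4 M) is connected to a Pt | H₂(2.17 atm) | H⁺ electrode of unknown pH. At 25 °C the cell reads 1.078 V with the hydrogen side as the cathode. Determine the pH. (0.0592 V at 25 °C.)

pH = 3.38

E°_cell = 1.18 V and n = 2.
log Q = n(E° − E)/0.0592 = 2×(1.18 − 1.078)/0.0592 = 3.446.
With Q = [Mn²⁺]·P(H₂) / [H⁺]^2, solving for [H⁺] gives log[H⁺] = -3.384, so pH = 3.38.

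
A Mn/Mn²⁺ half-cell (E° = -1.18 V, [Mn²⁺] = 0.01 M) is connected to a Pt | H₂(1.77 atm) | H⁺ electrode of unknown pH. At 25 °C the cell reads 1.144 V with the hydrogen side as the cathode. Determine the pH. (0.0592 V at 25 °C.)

E°_cell = 1.18 V and n = 2.
log Q = n(E° − E)/0.0592 = 2×(1.18 − 1.144)/0.0592 = 1.216.
With Q = [Mn²⁺]·P(H₂) / [H⁺]^2, solving for [H⁺] gives log[H⁺] = -1.484, so pH = 1.48.

pH = 1.48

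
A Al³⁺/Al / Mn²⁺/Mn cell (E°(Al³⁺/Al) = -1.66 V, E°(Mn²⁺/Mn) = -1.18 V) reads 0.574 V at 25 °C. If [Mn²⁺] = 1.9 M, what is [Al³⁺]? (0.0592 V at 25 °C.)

4.5 × 10^-5 M

From the Nernst equation, log Q = n(E° − E)/0.0592 = 6(0.48 − 0.574)/0.0592 = -9.527, so Q = 2.97 × 10^-10.
With Q = [Al³⁺]^2/[Mn²⁺]^3 and the known concentrations, [Al³⁺]^2 in the numerator gives [Al³⁺] = 4.5 × 10^-5 M.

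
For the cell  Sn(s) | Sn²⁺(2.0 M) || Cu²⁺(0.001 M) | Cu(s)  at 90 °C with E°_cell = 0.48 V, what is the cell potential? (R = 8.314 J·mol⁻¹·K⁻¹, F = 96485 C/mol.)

0.361 V

Balancing electrons gives n = 2; the reaction quotient is Q = [Sn²⁺]/[Cu²⁺] = 2000.
E = E° − (RT/nF) ln Q = 0.48 − (8.314×363)/(2×96485) × (7.601) = 0.480 − 0.119 = 0.361 V.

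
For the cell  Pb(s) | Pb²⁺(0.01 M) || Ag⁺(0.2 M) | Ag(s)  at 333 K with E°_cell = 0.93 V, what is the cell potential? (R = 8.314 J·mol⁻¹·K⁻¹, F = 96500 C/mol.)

Balancing electrons gives n = 2; the reaction quotient is Q = [Pb²⁺]/[Ag⁺]^2 = 0.250.
E = E° − (RT/nF) ln Q = 0.93 − (8.314×333)/(2×96500) × (-1.386) = 0.930 + 0.020 = 0.950 V.

0.950 V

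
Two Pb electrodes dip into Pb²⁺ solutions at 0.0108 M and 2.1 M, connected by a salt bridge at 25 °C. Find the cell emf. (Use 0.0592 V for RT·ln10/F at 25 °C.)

0.068 V

Both half-cells are Pb²⁺/Pb, so E°_cell = 0. The concentrated side is the cathode; the cell reaction moves Pb²⁺ from high to low concentration with n = 2.
Q = [Pb²⁺]_dilute/[Pb²⁺]_conc = 0.0108/2.1 = 0.00514.
E = 0 − (0.0592/2) log Q = −(0.0592/2)(-2.289) = 0.0678 V.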